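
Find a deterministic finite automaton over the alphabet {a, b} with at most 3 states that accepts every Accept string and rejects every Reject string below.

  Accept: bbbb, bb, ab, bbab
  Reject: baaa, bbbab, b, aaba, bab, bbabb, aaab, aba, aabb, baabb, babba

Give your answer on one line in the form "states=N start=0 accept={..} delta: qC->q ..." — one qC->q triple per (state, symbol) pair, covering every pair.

states=3 start=0 accept={0} delta: 0a->1 0b->1 1a->2 1b->0 2a->2 2b->2

Grow the machine one transition at a time. Run the examples from 0; the earliest place one falls off (shortest prefix, ties alphabetical) gets sent to the lowest-numbered state that keeps every Accept/Reject pair distinguishable — a pair clashes when both reach the same state with identical unread suffix — and to a fresh state only if none does.
a: 0a undefined. 0a->0: no, bb/aabb meet in 0 with "bb" left. Open state 1: 0a->1.
b: 0b undefined. 0b->0: no, bbbb/b meet in 0. 0b->1: ok.
aa: 1a undefined. 1a->0: no, bb/aaab meet in 1 with "b" left. 1a->1: no, bb/bab meet in 1 with "b" left. Open state 2: 1a->2.
ab: 1b undefined. 1b->0: ok.
aaa: 2a undefined. 2a->0: no, bbbb/baabb meet in 0. 2a->1: no, bbbb/aaab meet in 0. 2a->2: ok.
aab: 2b undefined. 2b->0: no, bbbb/bbbab meet in 0. 2b->1: no, bbbb/aabb meet in 0. 2b->2: ok.
All examples now run through 3 states with every (state, symbol) defined. Accept strings end in {0}, Reject strings end in {1,2}; accept={0}.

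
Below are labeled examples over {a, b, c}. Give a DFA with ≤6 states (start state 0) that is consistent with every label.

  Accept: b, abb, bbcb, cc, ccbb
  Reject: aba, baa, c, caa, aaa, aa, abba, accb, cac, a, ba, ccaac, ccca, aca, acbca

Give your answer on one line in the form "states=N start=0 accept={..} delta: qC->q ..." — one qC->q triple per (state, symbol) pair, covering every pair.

states=4 start=0 accept={1,3} delta: 0a->0 0b->1 0c->2 1a->0 1b->1 1c->0 2a->0 2b->0 2c->3 3a->0 3b->0 3c->0

State merging on the prefix tree: take the shortest (then alphabetical) example prefix whose next move is undefined and point that move at state 0, else 1, else 2, ...; a target is out if some Accept/Reject pair would then sit in one state with the same input left (inseparable). If every existing state is out, open a new one.
a: 0a undefined. 0a->0: ok.
b: 0b undefined. 0b->0: no, b/aba meet in 0. Open state 1: 0b->1.
c: 0c undefined. 0c->0: no, b/accb meet in 1. 0c->1: no, b/c meet in 1. Open state 2: 0c->2.
ba: 1a undefined. 1a->0: ok.
bb: 1b undefined. 1b->0: no, abb/aba meet in 0. 1b->1: ok.
ca: 2a undefined. 2a->0: ok.
cc: 2c undefined. 2c->0: no, b/accb meet in 1. 2c->1: no, b/accb meet in 1. 2c->2: no, cc/c meet in 2. Open state 3: 2c->3.
acb: 2b undefined. 2b->0: ok.
bbc: 1c undefined. 1c->0: ok.
cca: 3a undefined. 3a->0: ok.
ccb: 3b undefined. 3b->0: ok.
ccc: 3c undefined. 3c->0: ok.
All examples now run through 4 states with every (state, symbol) defined. Accept strings end in {1,3}, Reject strings end in {0,2}; accept={1,3}.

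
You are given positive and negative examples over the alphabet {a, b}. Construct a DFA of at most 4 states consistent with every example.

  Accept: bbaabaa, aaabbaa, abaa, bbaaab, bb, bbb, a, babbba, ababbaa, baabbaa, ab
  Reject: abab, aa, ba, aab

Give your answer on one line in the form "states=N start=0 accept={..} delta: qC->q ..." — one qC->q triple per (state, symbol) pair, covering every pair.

Grow the machine one transition at a time. Run the examples from 0; the earliest place one falls off (shortest prefix, ties alphabetical) gets sent to the lowest-numbered state that keeps every Accept/Reject pair distinguishable — a pair clashes when both reach the same state with identical unread suffix — and to a fresh state only if none does.
a: 0a undefined. 0a->0: no, a/aa meet in 0. Open state 1: 0a->1.
b: 0b undefined. 0b->0: no, a/ba meet in 1. 0b->1: ok.
aa: 1a undefined. 1a->0: no, a/aab meet in 1. 1a->1: no, bb/aab meet in 1 with "b" left. Open state 2: 1a->2.
ab: 1b undefined. 1b->0: no, abaa/aa meet in 2. 1b->1: ok.
aaa: 2a undefined. 2a->0: ok.
aab: 2b undefined. 2b->0: no, bbaabaa/abab meet in 0. 2b->1: no, bbaaab/abab meet in 1. 2b->2: ok.
All examples now run through 3 states with every (state, symbol) defined. Accept strings end in {0,1}, Reject strings end in {2}; accept={0,1}.

states=3 start=0 accept={0,1} delta: 0a->1 0b->1 1a->2 1b->1 2a->0 2b->2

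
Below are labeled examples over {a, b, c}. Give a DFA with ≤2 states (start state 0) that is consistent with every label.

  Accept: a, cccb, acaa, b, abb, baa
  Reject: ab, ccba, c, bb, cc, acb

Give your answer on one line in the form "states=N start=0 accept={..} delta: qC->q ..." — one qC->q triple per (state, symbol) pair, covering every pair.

Grow the machine one transition at a time. Run the examples from 0; the earliest place one falls off (shortest prefix, ties alphabetical) gets sent to the lowest-numbered state that keeps every Accept/Reject pair distinguishable — a pair clashes when both reach the same state with identical unread suffix — and to a fresh state only if none does.
a: 0a undefined. 0a->0: no, b/ab meet in 0 with "b" left. Open state 1: 0a->1.
b: 0b undefined. 0b->0: no, b/bb meet in 0. 0b->1: ok.
c: 0c undefined. 0c->0: ok.
ab: 1b undefined. 1b->0: ok.
ac: 1c undefined. 1c->0: no, a/acb meet in 1. 1c->1: ok.
ba: 1a undefined. 1a->0: ok.
All examples now run through 2 states with every (state, symbol) defined. Accept strings end in {1}, Reject strings end in {0}; accept={1}.

states=2 start=0 accept={1} delta: 0a->1 0b->1 0c->0 1a->0 1b->0 1c->1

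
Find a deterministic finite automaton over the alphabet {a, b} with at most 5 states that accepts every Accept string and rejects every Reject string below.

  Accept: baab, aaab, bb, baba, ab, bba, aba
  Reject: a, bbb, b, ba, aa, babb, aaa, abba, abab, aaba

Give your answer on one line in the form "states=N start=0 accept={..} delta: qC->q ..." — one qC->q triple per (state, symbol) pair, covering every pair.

Grow the machine one transition at a time. Run the examples from 0; the earliest place one falls off (shortest prefix, ties alphabetical) gets sent to the lowest-numbered state that keeps every Accept/Reject pair distinguishable — a pair clashes when both reach the same state with identical unread suffix — and to a fresh state only if none does.
a: 0a undefined. 0a->0: no, aaab/b meet in 0 with "b" left. Open state 1: 0a->1.
b: 0b undefined. 0b->0: no, bb/bbb meet in 0. 0b->1: no, baba/aaba meet in 1 with "aba" left. Open state 2: 0b->2.
aa: 1a undefined. 1a->0: ok.
ab: 1b undefined. 1b->0: no, aaab/aa meet in 0. 1b->1: no, aaab/a meet in 1. 1b->2: no, aaab/b meet in 2. Open state 3: 1b->3.
ba: 2a undefined. 2a->0: no, bb/babb meet in 2 with "b" left. 2a->1: no, baab/b meet in 2. 2a->2: ok.
bb: 2b undefined. 2b->0: no, baab/aa meet in 0. 2b->1: no, baab/a meet in 1. 2b->2: no, baab/bbb meet in 2. 2b->3: ok.
aba: 3a undefined. 3a->0: no, baba/aa meet in 0. 3a->1: no, baab/abab meet in 3. 3a->2: no, baab/abab meet in 3. 3a->3: ok.
abb: 3b undefined. 3b->0: ok.
All examples now run through 4 states with every (state, symbol) defined. Accept strings end in {3}, Reject strings end in {0,1,2}; accept={3}.

states=4 start=0 accept={3} delta: 0a->1 0b->2 1a->0 1b->3 2a->2 2b->3 3a->3 3b->0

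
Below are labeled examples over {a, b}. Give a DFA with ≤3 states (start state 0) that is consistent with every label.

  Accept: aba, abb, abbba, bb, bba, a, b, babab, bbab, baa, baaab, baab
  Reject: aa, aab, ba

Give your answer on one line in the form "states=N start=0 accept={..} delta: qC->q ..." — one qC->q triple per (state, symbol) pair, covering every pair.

Grow the machine one transition at a time. Run the examples from 0; the earliest place one falls off (shortest prefix, ties alphabetical) gets sent to the lowest-numbered state that keeps every Accept/Reject pair distinguishable — a pair clashes when both reach the same state with identical unread suffix — and to a fresh state only if none does.
a: 0a undefined. 0a->0: no, aba/ba meet in 0 with "ba" left. Open state 1: 0a->1.
b: 0b undefined. 0b->0: no, bba/ba meet in 1. 0b->1: ok.
aa: 1a undefined. 1a->0: no, a/aab meet in 1. 1a->1: no, bb/aab meet in 1 with "b" left. Open state 2: 1a->2.
ab: 1b undefined. 1b->0: ok.
aab: 2b undefined. 2b->0: no, bb/aab meet in 0. 2b->1: no, aba/aab meet in 1. 2b->2: ok.
baa: 2a undefined. 2a->0: ok.
All examples now run through 3 states with every (state, symbol) defined. Accept strings end in {0,1}, Reject strings end in {2}; accept={0,1}.

states=3 start=0 accept={0,1} delta: 0a->1 0b->1 1a->2 1b->0 2a->0 2b->2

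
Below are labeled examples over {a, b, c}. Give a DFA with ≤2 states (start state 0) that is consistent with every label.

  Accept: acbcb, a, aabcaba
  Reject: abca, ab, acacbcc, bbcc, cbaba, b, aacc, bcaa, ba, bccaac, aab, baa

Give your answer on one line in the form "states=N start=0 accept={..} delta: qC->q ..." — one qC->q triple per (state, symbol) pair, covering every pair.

State merging on the prefix tree: take the shortest (then alphabetical) example prefix whose next move is undefined and point that move at state 0, else 1, else 2, ...; a target is out if some Accept/Reject pair would then sit in one state with the same input left (inseparable). If every existing state is out, open a new one.
a: 0a undefined. 0a->0: ok.
b: 0b undefined. 0b->0: no, a/ab meet in 0. Open state 1: 0b->1.
c: 0c undefined. 0c->0: no, a/aacc meet in 0. 0c->1: ok.
ba: 1a undefined. 1a->0: no, a/ba meet in 0. 1a->1: ok.
bb: 1b undefined. 1b->0: ok.
bc: 1c undefined. 1c->0: no, acbcb/abca meet in 0. 1c->1: ok.
All examples now run through 2 states with every (state, symbol) defined. Accept strings end in {0}, Reject strings end in {1}; accept={0}.

states=2 start=0 accept={0} delta: 0a->0 0b->1 0c->1 1a->1 1b->0 1c->1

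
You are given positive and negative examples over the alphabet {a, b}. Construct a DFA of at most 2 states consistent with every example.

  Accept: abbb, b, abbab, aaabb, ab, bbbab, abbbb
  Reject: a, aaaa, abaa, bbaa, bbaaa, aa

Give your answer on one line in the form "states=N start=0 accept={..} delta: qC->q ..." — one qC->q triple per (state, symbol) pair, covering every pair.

State merging on the prefix tree: take the shortest (then alphabetical) example prefix whose next move is undefined and point that move at state 0, else 1, else 2, ...; a target is out if some Accept/Reject pair would then sit in one state with the same input left (inseparable). If every existing state is out, open a new one.
a: 0a undefined. 0a->0: ok.
b: 0b undefined. 0b->0: no, abbb/a meet in 0. Open state 1: 0b->1.
bb: 1b undefined. 1b->0: no, aaabb/a meet in 0. 1b->1: ok.
aba: 1a undefined. 1a->0: ok.
All examples now run through 2 states with every (state, symbol) defined. Accept strings end in {1}, Reject strings end in {0}; accept={1}.

states=2 start=0 accept={1} delta: 0a->0 0b->1 1a->0 1b->1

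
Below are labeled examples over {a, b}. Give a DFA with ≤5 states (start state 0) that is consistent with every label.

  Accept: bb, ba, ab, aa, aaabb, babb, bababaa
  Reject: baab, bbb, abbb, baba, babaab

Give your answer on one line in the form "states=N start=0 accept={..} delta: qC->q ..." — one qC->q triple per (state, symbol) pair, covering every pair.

states=5 start=0 accept={0,1,2} delta: 0a->0 0b->1 1a->2 1b->2 2a->2 2b->3 3a->4 3b->0 4a->2 4b->0

Grow the machine one transition at a time. Run the examples from 0; the earliest place one falls off (shortest prefix, ties alphabetical) gets sent to the lowest-numbered state that keeps every Accept/Reject pair distinguishable — a pair clashes when both reach the same state with identical unread suffix — and to a fresh state only if none does.
a: 0a undefined. 0a->0: ok.
b: 0b undefined. 0b->0: no, bb/baab meet in 0. Open state 1: 0b->1.
ba: 1a undefined. 1a->0: no, ba/baba meet in 0. 1a->1: no, bb/baab meet in 1 with "b" left. Open state 2: 1a->2.
bb: 1b undefined. 1b->0: no, ab/bbb meet in 1. 1b->1: no, bb/bbb meet in 1. 1b->2: ok.
baa: 2a undefined. 2a->0: no, ab/baab meet in 1. 2a->1: no, bb/baab meet in 2. 2a->2: ok.
bab: 2b undefined. 2b->0: no, ab/babaab meet in 1. 2b->1: no, bb/baba meet in 2. 2b->2: no, bb/baab meet in 2. Open state 3: 2b->3.
baba: 3a undefined. 3a->0: no, ab/babaab meet in 1. 3a->1: no, ab/baba meet in 1. 3a->2: no, bb/baba meet in 2. 3a->3: no, babb/babaab meet in 3 with "b" left. Open state 4: 3a->4.
babb: 3b undefined. 3b->0: ok.
babaa: 4a undefined. 4a->0: no, ab/babaab meet in 1. 4a->1: no, bb/babaab meet in 2. 4a->2: ok.
babab: 4b undefined. 4b->0: ok.
All examples now run through 5 states with every (state, symbol) defined. Accept strings end in {0,1,2}, Reject strings end in {3,4}; accept={0,1,2}.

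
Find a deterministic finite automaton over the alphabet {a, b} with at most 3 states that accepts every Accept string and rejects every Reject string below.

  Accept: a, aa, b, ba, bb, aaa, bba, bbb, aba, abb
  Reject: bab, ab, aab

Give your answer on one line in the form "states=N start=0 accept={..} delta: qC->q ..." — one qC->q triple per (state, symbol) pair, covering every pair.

Fold the examples into a partial DFA from state 0: repeatedly fix the first undefined (state, symbol) met by the shortest-then-alphabetical prefix, trying targets in increasing order and rejecting any under which an Accept and a Reject string meet in one state with the same remainder; add a state when all current targets are rejected. Accepting states are where Accept strings end.
a: 0a undefined. 0a->0: no, b/ab meet in 0 with "b" left. Open state 1: 0a->1.
b: 0b undefined. 0b->0: ok.
aa: 1a undefined. 1a->0: no, aa/aab meet in 0. 1a->1: ok.
ab: 1b undefined. 1b->0: no, b/bab meet in 0. 1b->1: no, a/bab meet in 1. Open state 2: 1b->2.
aba: 2a undefined. 2a->0: ok.
abb: 2b undefined. 2b->0: ok.
All examples now run through 3 states with every (state, symbol) defined. Accept strings end in {0,1}, Reject strings end in {2}; accept={0,1}.

states=3 start=0 accept={0,1} delta: 0a->1 0b->0 1a->1 1b->2 2a->0 2b->0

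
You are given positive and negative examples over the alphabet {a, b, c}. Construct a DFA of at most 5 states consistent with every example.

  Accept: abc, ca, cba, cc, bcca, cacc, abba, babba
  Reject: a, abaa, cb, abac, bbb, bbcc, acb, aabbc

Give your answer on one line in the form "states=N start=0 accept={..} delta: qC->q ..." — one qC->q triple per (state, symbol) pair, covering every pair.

Fold the examples into a partial DFA from state 0: repeatedly fix the first undefined (state, symbol) met by the shortest-then-alphabetical prefix, trying targets in increasing order and rejecting any under which an Accept and a Reject string meet in one state with the same remainder; add a state when all current targets are rejected. Accepting states are where Accept strings end.
a: 0a undefined. 0a->0: ok.
b: 0b undefined. 0b->0: no, abc/abac meet in 0 with "c" left. Open state 1: 0b->1.
c: 0c undefined. 0c->0: no, ca/a meet in 0. 0c->1: ok.
ba: 1a undefined. 1a->0: no, ca/a meet in 0. 1a->1: no, abc/abac meet in 1 with "c" left. Open state 2: 1a->2.
bb: 1b undefined. 1b->0: no, abc/bbcc meet in 1 with "c" left. 1b->1: no, abc/aabbc meet in 1 with "c" left. 1b->2: no, ca/cb meet in 2. Open state 3: 1b->3.
bc: 1c undefined. 1c->0: no, abc/a meet in 0. 1c->1: ok.
bab: 2b undefined. 2b->0: ok.
bbb: 3b undefined. 3b->0: ok.
bbc: 3c undefined. 3c->0: no, abc/bbcc meet in 1. 3c->1: no, abc/bbcc meet in 1. 3c->2: no, ca/aabbc meet in 2. 3c->3: ok.
cac: 2c undefined. 2c->0: ok.
cba: 3a undefined. 3a->0: no, cba/a meet in 0. 3a->1: ok.
abaa: 2a undefined. 2a->0: ok.
All examples now run through 4 states with every (state, symbol) defined. Accept strings end in {1,2}, Reject strings end in {0,3}; accept={1,2}.

states=4 start=0 accept={1,2} delta: 0a->0 0b->1 0c->1 1a->2 1b->3 1c->1 2a->0 2b->0 2c->0 3a->1 3b->0 3c->3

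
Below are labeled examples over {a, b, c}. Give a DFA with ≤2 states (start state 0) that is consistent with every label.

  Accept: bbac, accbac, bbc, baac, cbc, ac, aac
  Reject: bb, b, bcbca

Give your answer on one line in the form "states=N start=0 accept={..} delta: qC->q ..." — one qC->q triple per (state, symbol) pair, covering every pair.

states=2 start=0 accept={1} delta: 0a->0 0b->0 0c->1 1a->0 1b->0 1c->0

State merging on the prefix tree: take the shortest (then alphabetical) example prefix whose next move is undefined and point that move at state 0, else 1, else 2, ...; a target is out if some Accept/Reject pair would then sit in one state with the same input left (inseparable). If every existing state is out, open a new one.
a: 0a undefined. 0a->0: ok.
b: 0b undefined. 0b->0: ok.
c: 0c undefined. 0c->0: no, bbac/bb meet in 0. Open state 1: 0c->1.
cb: 1b undefined. 1b->0: ok.
acc: 1c undefined. 1c->0: ok.
bcbca: 1a undefined. 1a->0: ok.
All examples now run through 2 states with every (state, symbol) defined. Accept strings end in {1}, Reject strings end in {0}; accept={1}.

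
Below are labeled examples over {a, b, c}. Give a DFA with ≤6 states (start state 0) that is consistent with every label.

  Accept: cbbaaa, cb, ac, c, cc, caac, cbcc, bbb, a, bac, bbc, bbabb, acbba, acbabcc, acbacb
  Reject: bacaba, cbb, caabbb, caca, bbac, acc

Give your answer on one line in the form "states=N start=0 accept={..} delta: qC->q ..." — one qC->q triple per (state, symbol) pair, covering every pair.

states=6 start=0 accept={0,1,2,3} delta: 0a->1 0b->1 0c->2 1a->0 1b->2 1c->3 2a->3 2b->3 2c->0 3a->1 3b->4 3c->4 4a->5 4b->0 4c->0 5a->0 5b->0 5c->0

Grow the machine one transition at a time. Run the examples from 0; the earliest place one falls off (shortest prefix, ties alphabetical) gets sent to the lowest-numbered state that keeps every Accept/Reject pair distinguishable — a pair clashes when both reach the same state with identical unread suffix — and to a fresh state only if none does.
a: 0a undefined. 0a->0: no, cc/acc meet in 0 with "cc" left. Open state 1: 0a->1.
b: 0b undefined. 0b->0: no, ac/bbac meet in 1 with "c" left. 0b->1: ok.
c: 0c undefined. 0c->0: no, cbcc/acc meet in 1 with "cc" left. 0c->1: no, bbb/cbb meet in 1 with "bb" left. Open state 2: 0c->2.
ac: 1c undefined. 1c->0: no, c/acc meet in 2. 1c->1: no, ac/acc meet in 1. 1c->2: no, cc/acc meet in 2 with "c" left. Open state 3: 1c->3.
ba: 1a undefined. 1a->0: ok.
bb: 1b undefined. 1b->0: no, ac/bbac meet in 3. 1b->1: no, c/bbac meet in 2. 1b->2: ok.
ca: 2a undefined. 2a->0: no, c/bbac meet in 2. 2a->1: no, cb/caabbb meet in 2 with "b" left. 2a->2: no, cc/bbac meet in 2 with "c" left. 2a->3: ok.
cb: 2b undefined. 2b->0: no, a/cbb meet in 1. 2b->1: no, c/cbb meet in 2. 2b->2: no, cb/cbb meet in 2. 2b->3: ok.
cc: 2c undefined. 2c->0: ok.
acb: 3b undefined. 3b->0: no, cbbaaa/bacaba meet in 1. 3b->1: no, cbbaaa/bacaba meet in 0. 3b->2: no, cb/bacaba meet in 3. 3b->3: no, cb/cbb meet in 3. Open state 4: 3b->4.
acc: 3c undefined. 3c->0: no, cc/bbac meet in 0. 3c->1: no, cc/caca meet in 0. 3c->2: no, cb/caca meet in 3. 3c->3: no, cb/bbac meet in 3. 3c->4: ok.
caa: 3a undefined. 3a->0: no, cb/caabbb meet in 3. 3a->1: ok.
acba: 4a undefined. 4a->0: no, cbbaaa/bacaba meet in 0. 4a->1: no, cbbaaa/bacaba meet in 1. 4a->2: no, c/bacaba meet in 2. 4a->3: no, cb/bacaba meet in 3. 4a->4: no, cbbaaa/bacaba meet in 4. Open state 5: 4a->5.
acbb: 4b undefined. 4b->0: ok.
cbcc: 4c undefined. 4c->0: ok.
acbab: 5b undefined. 5b->0: ok.
acbac: 5c undefined. 5c->0: ok.
cbbaa: 5a undefined. 5a->0: ok.
All examples now run through 6 states with every (state, symbol) defined. Accept strings end in {0,1,2,3}, Reject strings end in {4,5}; accept={0,1,2,3}.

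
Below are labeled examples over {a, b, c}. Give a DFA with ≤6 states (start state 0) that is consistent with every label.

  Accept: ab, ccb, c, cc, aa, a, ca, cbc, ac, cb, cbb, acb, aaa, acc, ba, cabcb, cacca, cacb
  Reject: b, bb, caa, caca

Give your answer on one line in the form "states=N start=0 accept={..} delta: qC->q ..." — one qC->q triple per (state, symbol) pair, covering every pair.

State merging on the prefix tree: take the shortest (then alphabetical) example prefix whose next move is undefined and point that move at state 0, else 1, else 2, ...; a target is out if some Accept/Reject pair would then sit in one state with the same input left (inseparable). If every existing state is out, open a new one.
a: 0a undefined. 0a->0: no, ab/b meet in 0 with "b" left. Open state 1: 0a->1.
b: 0b undefined. 0b->0: ok.
c: 0c undefined. 0c->0: no, ccb/b meet in 0. 0c->1: no, aaa/caa meet in 1 with "aa" left. Open state 2: 0c->2.
aa: 1a undefined. 1a->0: no, aa/b meet in 0. 1a->1: ok.
ab: 1b undefined. 1b->0: no, ab/b meet in 0. 1b->1: ok.
ac: 1c undefined. 1c->0: no, ac/b meet in 0. 1c->1: ok.
ca: 2a undefined. 2a->0: no, ab/caa meet in 1. 2a->1: no, ab/caa meet in 1. 2a->2: no, c/caa meet in 2. Open state 3: 2a->3.
cb: 2b undefined. 2b->0: no, cb/b meet in 0. 2b->1: ok.
cc: 2c undefined. 2c->0: no, ccb/b meet in 0. 2c->1: ok.
caa: 3a undefined. 3a->0: ok.
cab: 3b undefined. 3b->0: ok.
cac: 3c undefined. 3c->0: no, ab/caca meet in 1. 3c->1: no, ab/caca meet in 1. 3c->2: no, ca/caca meet in 3. 3c->3: no, cacca/b meet in 0. Open state 4: 3c->4.
caca: 4a undefined. 4a->0: ok.
cacb: 4b undefined. 4b->0: no, cacb/b meet in 0. 4b->1: ok.
cacc: 4c undefined. 4c->0: ok.
All examples now run through 5 states with every (state, symbol) defined. Accept strings end in {1,2,3}, Reject strings end in {0}; accept={1,2,3}.

states=5 start=0 accept={1,2,3} delta: 0a->1 0b->0 0c->2 1a->1 1b->1 1c->1 2a->3 2b->1 2c->1 3a->0 3b->0 3c->4 4a->0 4b->1 4c->0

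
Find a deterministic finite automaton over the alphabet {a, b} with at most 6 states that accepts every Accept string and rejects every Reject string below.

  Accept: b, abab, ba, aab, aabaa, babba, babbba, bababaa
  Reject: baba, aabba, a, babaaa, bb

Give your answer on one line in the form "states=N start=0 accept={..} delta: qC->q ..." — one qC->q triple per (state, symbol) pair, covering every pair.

State merging on the prefix tree: take the shortest (then alphabetical) example prefix whose next move is undefined and point that move at state 0, else 1, else 2, ...; a target is out if some Accept/Reject pair would then sit in one state with the same input left (inseparable). If every existing state is out, open a new one.
a: 0a undefined. 0a->0: ok.
b: 0b undefined. 0b->0: no, b/baba meet in 0. Open state 1: 0b->1.
ba: 1a undefined. 1a->0: no, ba/baba meet in 0. 1a->1: no, abab/bb meet in 1 with "b" left. Open state 2: 1a->2.
bb: 1b undefined. 1b->0: ok.
bab: 2b undefined. 2b->0: no, abab/baba meet in 0. 2b->1: no, ba/baba meet in 2. 2b->2: no, aabaa/baba meet in 2 with "a" left. Open state 3: 2b->3.
baba: 3a undefined. 3a->0: ok.
babb: 3b undefined. 3b->0: no, babba/baba meet in 0. 3b->1: no, babbba/baba meet in 0. 3b->2: no, babbba/baba meet in 0. 3b->3: no, babba/baba meet in 0. Open state 4: 3b->4.
aabaa: 2a undefined. 2a->0: no, aabaa/baba meet in 0. 2a->1: ok.
babba: 4a undefined. 4a->0: no, babba/baba meet in 0. 4a->1: ok.
babbb: 4b undefined. 4b->0: no, babbba/baba meet in 0. 4b->1: ok.
All examples now run through 5 states with every (state, symbol) defined. Accept strings end in {1,2,3}, Reject strings end in {0}; accept={1,2,3}.

states=5 start=0 accept={1,2,3} delta: 0a->0 0b->1 1a->2 1b->0 2a->1 2b->3 3a->0 3b->4 4a->1 4b->1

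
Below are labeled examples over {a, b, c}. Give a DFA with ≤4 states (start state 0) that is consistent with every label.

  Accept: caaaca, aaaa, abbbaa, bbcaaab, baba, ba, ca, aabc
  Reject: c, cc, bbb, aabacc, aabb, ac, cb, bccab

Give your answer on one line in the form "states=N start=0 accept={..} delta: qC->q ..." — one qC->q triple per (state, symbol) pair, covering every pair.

Grow the machine one transition at a time. Run the examples from 0; the earliest place one falls off (shortest prefix, ties alphabetical) gets sent to the lowest-numbered state that keeps every Accept/Reject pair distinguishable — a pair clashes when both reach the same state with identical unread suffix — and to a fresh state only if none does.
a: 0a undefined. 0a->0: ok.
b: 0b undefined. 0b->0: no, aaaa/bbb meet in 0. Open state 1: 0b->1.
c: 0c undefined. 0c->0: no, caaaca/c meet in 0. 0c->1: no, aabc/cc meet in 1 with "c" left. Open state 2: 0c->2.
ba: 1a undefined. 1a->0: ok.
bb: 1b undefined. 1b->0: no, aaaa/aabb meet in 0. 1b->1: ok.
bc: 1c undefined. 1c->0: no, bbcaaab/bbb meet in 1. 1c->1: no, bbcaaab/bbb meet in 1. 1c->2: no, aabc/c meet in 2. Open state 3: 1c->3.
ca: 2a undefined. 2a->0: ok.
cb: 2b undefined. 2b->0: no, caaaca/cb meet in 0. 2b->1: ok.
cc: 2c undefined. 2c->0: no, caaaca/cc meet in 0. 2c->1: ok.
bcc: 3c undefined. 3c->0: ok.
bbca: 3a undefined. 3a->0: no, bbcaaab/cc meet in 1. 3a->1: no, bbcaaab/cc meet in 1. 3a->2: no, bbcaaab/cc meet in 1. 3a->3: ok.
bbcaaab: 3b undefined. 3b->0: ok.
All examples now run through 4 states with every (state, symbol) defined. Accept strings end in {0,3}, Reject strings end in {1,2}; accept={0,3}.

states=4 start=0 accept={0,3} delta: 0a->0 0b->1 0c->2 1a->0 1b->1 1c->3 2a->0 2b->1 2c->1 3a->3 3b->0 3c->0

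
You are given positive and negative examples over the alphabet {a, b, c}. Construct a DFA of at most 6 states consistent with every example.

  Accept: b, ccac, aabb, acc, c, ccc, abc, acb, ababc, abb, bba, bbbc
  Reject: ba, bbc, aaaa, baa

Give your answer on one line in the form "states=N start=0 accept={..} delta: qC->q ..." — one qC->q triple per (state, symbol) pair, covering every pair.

Grow the machine one transition at a time. Run the examples from 0; the earliest place one falls off (shortest prefix, ties alphabetical) gets sent to the lowest-numbered state that keeps every Accept/Reject pair distinguishable — a pair clashes when both reach the same state with identical unread suffix — and to a fresh state only if none does.
a: 0a undefined. 0a->0: ok.
b: 0b undefined. 0b->0: no, b/ba meet in 0. Open state 1: 0b->1.
c: 0c undefined. 0c->0: no, ccac/aaaa meet in 0. 0c->1: ok.
ba: 1a undefined. 1a->0: ok.
bb: 1b undefined. 1b->0: no, b/bbc meet in 1. 1b->1: no, acc/bbc meet in 1 with "c" left. Open state 2: 1b->2.
cc: 1c undefined. 1c->0: no, acc/ba meet in 0. 1c->1: ok.
bba: 2a undefined. 2a->0: no, bba/ba meet in 0. 2a->1: ok.
bbb: 2b undefined. 2b->0: ok.
bbc: 2c undefined. 2c->0: ok.
All examples now run through 3 states with every (state, symbol) defined. Accept strings end in {1,2}, Reject strings end in {0}; accept={1,2}.

states=3 start=0 accept={1,2} delta: 0a->0 0b->1 0c->1 1a->0 1b->2 1c->1 2a->1 2b->0 2c->0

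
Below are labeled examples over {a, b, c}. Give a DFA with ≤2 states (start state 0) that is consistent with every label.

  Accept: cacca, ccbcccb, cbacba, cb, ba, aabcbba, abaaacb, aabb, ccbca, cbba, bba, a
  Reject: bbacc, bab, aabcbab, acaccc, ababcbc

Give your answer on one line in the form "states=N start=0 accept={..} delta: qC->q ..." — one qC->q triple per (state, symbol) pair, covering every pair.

State merging on the prefix tree: take the shortest (then alphabetical) example prefix whose next move is undefined and point that move at state 0, else 1, else 2, ...; a target is out if some Accept/Reject pair would then sit in one state with the same input left (inseparable). If every existing state is out, open a new one.
a: 0a undefined. 0a->0: ok.
b: 0b undefined. 0b->0: no, ba/bab meet in 0. Open state 1: 0b->1.
c: 0c undefined. 0c->0: no, cacca/acaccc meet in 0. 0c->1: ok.
ba: 1a undefined. 1a->0: ok.
bb: 1b undefined. 1b->0: ok.
cc: 1c undefined. 1c->0: no, cacca/bbacc meet in 0. 1c->1: ok.
All examples now run through 2 states with every (state, symbol) defined. Accept strings end in {0}, Reject strings end in {1}; accept={0}.

states=2 start=0 accept={0} delta: 0a->0 0b->1 0c->1 1a->0 1b->0 1c->1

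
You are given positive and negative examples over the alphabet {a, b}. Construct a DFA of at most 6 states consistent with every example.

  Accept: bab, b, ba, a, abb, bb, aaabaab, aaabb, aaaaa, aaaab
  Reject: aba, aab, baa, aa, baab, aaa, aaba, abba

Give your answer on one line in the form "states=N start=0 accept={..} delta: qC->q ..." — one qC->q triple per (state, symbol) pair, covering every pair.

states=4 start=0 accept={0,1} delta: 0a->1 0b->0 1a->2 1b->1 2a->3 2b->2 3a->0 3b->1

Fold the examples into a partial DFA from state 0: repeatedly fix the first undefined (state, symbol) met by the shortest-then-alphabetical prefix, trying targets in increasing order and rejecting any under which an Accept and a Reject string meet in one state with the same remainder; add a state when all current targets are rejected. Accepting states are where Accept strings end.
a: 0a undefined. 0a->0: no, b/aab meet in 0 with "b" left. Open state 1: 0a->1.
b: 0b undefined. 0b->0: ok.
aa: 1a undefined. 1a->0: no, b/aab meet in 0. 1a->1: no, bab/aab meet in 1 with "b" left. Open state 2: 1a->2.
ab: 1b undefined. 1b->0: no, ba/aba meet in 1. 1b->1: ok.
aaa: 2a undefined. 2a->0: no, b/aaa meet in 0. 2a->1: no, bab/aaa meet in 1. 2a->2: no, aaaaa/aba meet in 2. Open state 3: 2a->3.
aab: 2b undefined. 2b->0: no, bab/aaba meet in 1. 2b->1: no, bab/aab meet in 1. 2b->2: ok.
aaaa: 3a undefined. 3a->0: ok.
aaab: 3b undefined. 3b->0: no, aaabaab/aba meet in 2. 3b->1: ok.
All examples now run through 4 states with every (state, symbol) defined. Accept strings end in {0,1}, Reject strings end in {2,3}; accept={0,1}.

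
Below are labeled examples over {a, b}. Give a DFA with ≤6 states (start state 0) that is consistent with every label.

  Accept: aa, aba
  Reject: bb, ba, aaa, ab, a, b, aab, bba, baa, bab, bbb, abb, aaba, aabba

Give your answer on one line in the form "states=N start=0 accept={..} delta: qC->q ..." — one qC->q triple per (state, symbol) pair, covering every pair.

State merging on the prefix tree: take the shortest (then alphabetical) example prefix whose next move is undefined and point that move at state 0, else 1, else 2, ...; a target is out if some Accept/Reject pair would then sit in one state with the same input left (inseparable). If every existing state is out, open a new one.
a: 0a undefined. 0a->0: no, aa/aaa meet in 0. Open state 1: 0a->1.
b: 0b undefined. 0b->0: no, aa/baa meet in 1 with "a" left. 0b->1: no, aa/ba meet in 1 with "a" left. Open state 2: 0b->2.
aa: 1a undefined. 1a->0: ok.
ab: 1b undefined. 1b->0: no, aa/ab meet in 0. 1b->1: ok.
ba: 2a undefined. 2a->0: no, aa/ba meet in 0. 2a->1: no, aa/baa meet in 0. 2a->2: ok.
bb: 2b undefined. 2b->0: no, aa/bb meet in 0. 2b->1: no, aa/bba meet in 0. 2b->2: ok.
All examples now run through 3 states with every (state, symbol) defined. Accept strings end in {0}, Reject strings end in {1,2}; accept={0}.

states=3 start=0 accept={0} delta: 0a->1 0b->2 1a->0 1b->1 2a->2 2b->2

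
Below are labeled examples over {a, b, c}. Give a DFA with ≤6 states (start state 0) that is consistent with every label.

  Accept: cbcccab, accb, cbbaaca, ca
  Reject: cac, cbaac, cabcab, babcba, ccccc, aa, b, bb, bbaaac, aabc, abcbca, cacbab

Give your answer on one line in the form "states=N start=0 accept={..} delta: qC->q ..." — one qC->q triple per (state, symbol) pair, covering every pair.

states=4 start=0 accept={2} delta: 0a->0 0b->0 0c->1 1a->2 1b->2 1c->1 2a->0 2b->0 2c->3 3a->1 3b->0 3c->2

State merging on the prefix tree: take the shortest (then alphabetical) example prefix whose next move is undefined and point that move at state 0, else 1, else 2, ...; a target is out if some Accept/Reject pair would then sit in one state with the same input left (inseparable). If every existing state is out, open a new one.
a: 0a undefined. 0a->0: ok.
b: 0b undefined. 0b->0: ok.
c: 0c undefined. 0c->0: no, cbcccab/cac meet in 0. Open state 1: 0c->1.
ca: 1a undefined. 1a->0: no, ca/cabcab meet in 0. 1a->1: no, ca/bbaaac meet in 1. Open state 2: 1a->2.
cb: 1b undefined. 1b->0: no, cbbaaca/abcbca meet in 2. 1b->1: no, ca/babcba meet in 2. 1b->2: ok.
cc: 1c undefined. 1c->0: no, accb/aa meet in 0. 1c->1: ok.
cab: 2b undefined. 2b->0: ok.
cac: 2c undefined. 2c->0: no, cbcccab/cac meet in 0. 2c->1: no, cbcccab/cabcab meet in 0. 2c->2: no, accb/cac meet in 2. Open state 3: 2c->3.
cba: 2a undefined. 2a->0: ok.
cacb: 3b undefined. 3b->0: ok.
cbcc: 3c undefined. 3c->0: no, cbcccab/cabcab meet in 0. 3c->1: no, cbcccab/cabcab meet in 0. 3c->2: ok.
abcbca: 3a undefined. 3a->0: no, cbcccab/cabcab meet in 0. 3a->1: ok.
All examples now run through 4 states with every (state, symbol) defined. Accept strings end in {2}, Reject strings end in {0,1,3}; accept={2}.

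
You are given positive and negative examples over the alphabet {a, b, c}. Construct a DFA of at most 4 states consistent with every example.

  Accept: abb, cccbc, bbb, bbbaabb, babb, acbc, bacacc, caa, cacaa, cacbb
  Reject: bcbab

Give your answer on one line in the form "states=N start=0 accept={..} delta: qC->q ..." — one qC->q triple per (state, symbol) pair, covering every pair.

State merging on the prefix tree: take the shortest (then alphabetical) example prefix whose next move is undefined and point that move at state 0, else 1, else 2, ...; a target is out if some Accept/Reject pair would then sit in one state with the same input left (inseparable). If every existing state is out, open a new one.
a: 0a undefined. 0a->0: ok.
b: 0b undefined. 0b->0: ok.
c: 0c undefined. 0c->0: no, abb/bcbab meet in 0. Open state 1: 0c->1.
ca: 1a undefined. 1a->0: ok.
cc: 1c undefined. 1c->0: ok.
acb: 1b undefined. 1b->0: no, abb/bcbab meet in 0. 1b->1: no, abb/bcbab meet in 0. Open state 2: 1b->2.
acbc: 2c undefined. 2c->0: ok.
bcba: 2a undefined. 2a->0: no, abb/bcbab meet in 0. 2a->1: ok.
cacbb: 2b undefined. 2b->0: ok.
All examples now run through 3 states with every (state, symbol) defined. Accept strings end in {0}, Reject strings end in {2}; accept={0}.

states=3 start=0 accept={0} delta: 0a->0 0b->0 0c->1 1a->0 1b->2 1c->0 2a->1 2b->0 2c->0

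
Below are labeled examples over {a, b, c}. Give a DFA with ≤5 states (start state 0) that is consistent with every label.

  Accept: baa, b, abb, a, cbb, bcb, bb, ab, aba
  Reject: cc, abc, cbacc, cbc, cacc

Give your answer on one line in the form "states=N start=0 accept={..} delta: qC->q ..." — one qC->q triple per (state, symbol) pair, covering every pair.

states=2 start=0 accept={0} delta: 0a->0 0b->0 0c->1 1a->0 1b->0 1c->1

State merging on the prefix tree: take the shortest (then alphabetical) example prefix whose next move is undefined and point that move at state 0, else 1, else 2, ...; a target is out if some Accept/Reject pair would then sit in one state with the same input left (inseparable). If every existing state is out, open a new one.
a: 0a undefined. 0a->0: ok.
b: 0b undefined. 0b->0: ok.
c: 0c undefined. 0c->0: no, baa/cc meet in 0. Open state 1: 0c->1.
ca: 1a undefined. 1a->0: ok.
cb: 1b undefined. 1b->0: ok.
cc: 1c undefined. 1c->0: no, baa/cc meet in 0. 1c->1: ok.
All examples now run through 2 states with every (state, symbol) defined. Accept strings end in {0}, Reject strings end in {1}; accept={0}.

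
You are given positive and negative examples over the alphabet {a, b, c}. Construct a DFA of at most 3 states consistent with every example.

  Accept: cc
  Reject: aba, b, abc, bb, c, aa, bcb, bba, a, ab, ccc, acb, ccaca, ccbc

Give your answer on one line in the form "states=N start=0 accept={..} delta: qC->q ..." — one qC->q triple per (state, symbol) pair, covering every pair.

State merging on the prefix tree: take the shortest (then alphabetical) example prefix whose next move is undefined and point that move at state 0, else 1, else 2, ...; a target is out if some Accept/Reject pair would then sit in one state with the same input left (inseparable). If every existing state is out, open a new one.
a: 0a undefined. 0a->0: ok.
b: 0b undefined. 0b->0: ok.
c: 0c undefined. 0c->0: no, cc/aba meet in 0. Open state 1: 0c->1.
cc: 1c undefined. 1c->0: no, cc/aba meet in 0. 1c->1: no, cc/abc meet in 1. Open state 2: 1c->2.
acb: 1b undefined. 1b->0: ok.
cca: 2a undefined. 2a->0: ok.
ccb: 2b undefined. 2b->0: ok.
ccc: 2c undefined. 2c->0: ok.
ccaca: 1a undefined. 1a->0: ok.
All examples now run through 3 states with every (state, symbol) defined. Accept strings end in {2}, Reject strings end in {0,1}; accept={2}.

states=3 start=0 accept={2} delta: 0a->0 0b->0 0c->1 1a->0 1b->0 1c->2 2a->0 2b->0 2c->0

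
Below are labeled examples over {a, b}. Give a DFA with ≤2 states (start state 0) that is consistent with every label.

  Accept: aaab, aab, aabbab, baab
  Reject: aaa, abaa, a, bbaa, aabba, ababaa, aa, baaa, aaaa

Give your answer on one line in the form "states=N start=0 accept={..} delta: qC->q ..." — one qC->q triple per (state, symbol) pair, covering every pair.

states=2 start=0 accept={1} delta: 0a->0 0b->1 1a->0 1b->0

Grow the machine one transition at a time. Run the examples from 0; the earliest place one falls off (shortest prefix, ties alphabetical) gets sent to the lowest-numbered state that keeps every Accept/Reject pair distinguishable — a pair clashes when both reach the same state with identical unread suffix — and to a fresh state only if none does.
a: 0a undefined. 0a->0: ok.
b: 0b undefined. 0b->0: no, aaab/aaa meet in 0. Open state 1: 0b->1.
ba: 1a undefined. 1a->0: ok.
bb: 1b undefined. 1b->0: ok.
All examples now run through 2 states with every (state, symbol) defined. Accept strings end in {1}, Reject strings end in {0}; accept={1}.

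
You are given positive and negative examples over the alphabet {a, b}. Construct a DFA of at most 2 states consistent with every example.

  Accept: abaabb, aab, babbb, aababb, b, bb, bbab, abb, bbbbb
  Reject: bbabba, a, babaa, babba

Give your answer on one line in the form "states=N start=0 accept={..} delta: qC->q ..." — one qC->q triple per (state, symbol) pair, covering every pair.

Grow the machine one transition at a time. Run the examples from 0; the earliest place one falls off (shortest prefix, ties alphabetical) gets sent to the lowest-numbered state that keeps every Accept/Reject pair distinguishable — a pair clashes when both reach the same state with identical unread suffix — and to a fresh state only if none does.
a: 0a undefined. 0a->0: ok.
b: 0b undefined. 0b->0: no, abaabb/bbabba meet in 0. Open state 1: 0b->1.
ba: 1a undefined. 1a->0: ok.
bb: 1b undefined. 1b->0: no, abaabb/bbabba meet in 0. 1b->1: ok.
All examples now run through 2 states with every (state, symbol) defined. Accept strings end in {1}, Reject strings end in {0}; accept={1}.

states=2 start=0 accept={1} delta: 0a->0 0b->1 1a->0 1b->1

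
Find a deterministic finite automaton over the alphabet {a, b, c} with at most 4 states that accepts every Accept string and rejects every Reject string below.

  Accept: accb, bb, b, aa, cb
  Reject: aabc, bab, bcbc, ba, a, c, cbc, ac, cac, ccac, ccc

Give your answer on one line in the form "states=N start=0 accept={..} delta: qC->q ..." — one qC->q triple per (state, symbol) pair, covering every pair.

states=3 start=0 accept={0} delta: 0a->1 0b->0 0c->2 1a->0 1b->1 1c->2 2a->0 2b->0 2c->0

State merging on the prefix tree: take the shortest (then alphabetical) example prefix whose next move is undefined and point that move at state 0, else 1, else 2, ...; a target is out if some Accept/Reject pair would then sit in one state with the same input left (inseparable). If every existing state is out, open a new one.
a: 0a undefined. 0a->0: no, aa/a meet in 0. Open state 1: 0a->1.
b: 0b undefined. 0b->0: ok.
c: 0c undefined. 0c->0: no, bb/bcbc meet in 0. 0c->1: no, cb/bab meet in 1 with "b" left. Open state 2: 0c->2.
aa: 1a undefined. 1a->0: ok.
ac: 1c undefined. 1c->0: no, bb/ac meet in 0. 1c->1: no, accb/bab meet in 1 with "b" left. 1c->2: ok.
ca: 2a undefined. 2a->0: ok.
cb: 2b undefined. 2b->0: ok.
cc: 2c undefined. 2c->0: ok.
bab: 1b undefined. 1b->0: no, accb/bab meet in 0. 1b->1: ok.
All examples now run through 3 states with every (state, symbol) defined. Accept strings end in {0}, Reject strings end in {1,2}; accept={0}.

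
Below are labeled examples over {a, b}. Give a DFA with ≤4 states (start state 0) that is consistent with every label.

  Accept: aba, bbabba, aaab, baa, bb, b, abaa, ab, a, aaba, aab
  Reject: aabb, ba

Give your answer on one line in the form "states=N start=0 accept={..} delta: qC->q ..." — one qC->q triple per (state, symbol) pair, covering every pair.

State merging on the prefix tree: take the shortest (then alphabetical) example prefix whose next move is undefined and point that move at state 0, else 1, else 2, ...; a target is out if some Accept/Reject pair would then sit in one state with the same input left (inseparable). If every existing state is out, open a new one.
a: 0a undefined. 0a->0: no, aba/ba meet in 0 with "ba" left. Open state 1: 0a->1.
b: 0b undefined. 0b->0: no, a/ba meet in 1. 0b->1: ok.
aa: 1a undefined. 1a->0: no, aaab/aabb meet in 1 with "b" left. 1a->1: no, baa/ba meet in 1. Open state 2: 1a->2.
ab: 1b undefined. 1b->0: no, bbabba/ba meet in 2. 1b->1: no, aba/ba meet in 2. 1b->2: no, bb/ba meet in 2. Open state 3: 1b->3.
aaa: 2a undefined. 2a->0: ok.
aab: 2b undefined. 2b->0: no, aaab/aabb meet in 1. 2b->1: no, bb/aabb meet in 3. 2b->2: no, aab/aabb meet in 2. 2b->3: ok.
aba: 3a undefined. 3a->0: ok.
aabb: 3b undefined. 3b->0: no, aba/aabb meet in 0. 3b->1: no, aaab/aabb meet in 1. 3b->2: ok.
All examples now run through 4 states with every (state, symbol) defined. Accept strings end in {0,1,3}, Reject strings end in {2}; accept={0,1,3}.

states=4 start=0 accept={0,1,3} delta: 0a->1 0b->1 1a->2 1b->3 2a->0 2b->3 3a->0 3b->2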